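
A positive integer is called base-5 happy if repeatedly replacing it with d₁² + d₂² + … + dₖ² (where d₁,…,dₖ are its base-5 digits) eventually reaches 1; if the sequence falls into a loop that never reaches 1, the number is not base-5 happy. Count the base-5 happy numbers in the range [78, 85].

78: 78 → 18 → 18  (repeats 18)
79: 79 → 25 → 1  (reaches 1)
80: 80 → 10 → 4 → 16 → 10  (repeats 10)
81: 81 → 11 → 5 → 1  (reaches 1)
82: 82 → 14 → 20 → 16 → 10 → 4 → 16  (repeats 16)
83: 83 → 19 → 25 → 1  (reaches 1)
84: 84 → 26 → 2 → 4 → 16 → 10 → 4  (repeats 4)
85: 85 → 13 → 13  (repeats 13)
base-5 happy: 79, 81, 83

3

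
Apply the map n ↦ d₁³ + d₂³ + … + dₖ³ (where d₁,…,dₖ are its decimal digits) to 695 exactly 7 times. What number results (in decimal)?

695 → 6³ + 9³ + 5³ = 1070
1070 → 1³ + 0³ + 7³ + 0³ = 344
344 → 3³ + 4³ + 4³ = 155
155 → 1³ + 5³ + 5³ = 251
251 → 2³ + 5³ + 1³ = 134
134 → 1³ + 3³ + 4³ = 92
92 → 9³ + 2³ = 737

737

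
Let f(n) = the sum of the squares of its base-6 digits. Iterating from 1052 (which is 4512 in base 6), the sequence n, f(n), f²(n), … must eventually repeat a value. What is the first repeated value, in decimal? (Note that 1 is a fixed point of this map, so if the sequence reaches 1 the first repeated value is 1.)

17

1052 = (4,5,1,2)_6 → 4² + 5² + 1² + 2² = 46
46 = (1,1,4)_6 → 1² + 1² + 4² = 18
18 = (3,0)_6 → 3² + 0² = 9
9 = (1,3)_6 → 1² + 3² = 10
10 = (1,4)_6 → 1² + 4² = 17
17 = (2,5)_6 → 2² + 5² = 29
29 = (4,5)_6 → 4² + 5² = 41
41 = (1,0,5)_6 → 1² + 0² + 5² = 26
26 = (4,2)_6 → 4² + 2² = 20
20 = (3,2)_6 → 3² + 2² = 13
13 = (2,1)_6 → 2² + 1² = 5
5 = (5)_6 → 5² = 25
25 = (4,1)_6 → 4² + 1² = 17  — 17 already appeared earlier.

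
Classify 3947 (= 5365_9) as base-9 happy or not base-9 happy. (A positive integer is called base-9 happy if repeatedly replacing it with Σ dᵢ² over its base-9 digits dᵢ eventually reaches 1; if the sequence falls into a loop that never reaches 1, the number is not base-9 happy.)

3947 = (5,3,6,5)_9 → 5² + 3² + 6² + 5² = 25 + 9 + 36 + 25 = 95
95 = (1,1,5)_9 → 1² + 1² + 5² = 1 + 1 + 25 = 27
27 = (3,0)_9 → 3² + 0² = 9 + 0 = 9
9 = (1,0)_9 → 1² + 0² = 1 + 0 = 1  — reached 1.

base-9 happy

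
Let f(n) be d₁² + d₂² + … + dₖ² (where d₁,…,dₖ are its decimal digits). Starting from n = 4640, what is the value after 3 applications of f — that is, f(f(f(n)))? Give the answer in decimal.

4640 → 4² + 6² + 4² + 0² = 68
68 → 6² + 8² = 100
100 → 1² + 0² + 0² = 1

1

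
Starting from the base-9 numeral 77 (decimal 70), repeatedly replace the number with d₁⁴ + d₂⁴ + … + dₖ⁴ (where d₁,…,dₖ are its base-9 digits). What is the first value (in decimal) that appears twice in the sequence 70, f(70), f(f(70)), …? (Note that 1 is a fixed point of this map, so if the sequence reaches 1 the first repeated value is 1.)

4098

70 = (7,7)_9 → 4802
4802 = (6,5,2,5)_9 → 2562
2562 = (3,4,5,6)_9 → 2258
2258 = (3,0,7,8)_9 → 6578
6578 = (1,0,0,1,8)_9 → 4098
4098 = (5,5,5,3)_9 → 1956
1956 = (2,6,1,3)_9 → 1394
1394 = (1,8,1,8)_9 → 8194
8194 = (1,2,2,1,4)_9 → 290
290 = (3,5,2)_9 → 722
722 = (8,8,2)_9 → 8208
8208 = (1,2,2,3,0)_9 → 114
114 = (1,3,6)_9 → 1378
1378 = (1,8,0,1)_9 → 4098  — 4098 already appeared earlier.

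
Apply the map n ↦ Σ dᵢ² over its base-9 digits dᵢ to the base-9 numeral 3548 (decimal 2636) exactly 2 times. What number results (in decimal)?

46

2636 = (3,5,4,8)_9 → 3² + 5² + 4² + 8² = 114
114 = (1,3,6)_9 → 1² + 3² + 6² = 46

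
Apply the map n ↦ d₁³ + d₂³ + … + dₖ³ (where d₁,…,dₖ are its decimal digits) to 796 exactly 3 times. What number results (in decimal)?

55

796 → 1288
1288 → 1033
1033 → 55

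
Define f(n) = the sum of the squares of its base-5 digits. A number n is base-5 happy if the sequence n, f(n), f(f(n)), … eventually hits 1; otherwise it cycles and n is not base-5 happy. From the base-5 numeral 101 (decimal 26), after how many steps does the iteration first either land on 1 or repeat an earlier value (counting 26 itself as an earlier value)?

5

26 = (1,0,1)_5 → 1² + 0² + 1² = 1 + 0 + 1 = 2
2 = (2)_5 → 2² = 4
4 = (4)_5 → 4² = 16
16 = (3,1)_5 → 3² + 1² = 9 + 1 = 10
10 = (2,0)_5 → 2² + 0² = 4 + 0 = 4  — 4 repeats.
That took 5 steps.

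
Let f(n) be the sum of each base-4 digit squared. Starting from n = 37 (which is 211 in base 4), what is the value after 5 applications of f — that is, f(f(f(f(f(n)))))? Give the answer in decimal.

37 = (2,1,1)_4 → 2² + 1² + 1² = 4 + 1 + 1 = 6
6 = (1,2)_4 → 1² + 2² = 1 + 4 = 5
5 = (1,1)_4 → 1² + 1² = 1 + 1 = 2
2 = (2)_4 → 2² = 4
4 = (1,0)_4 → 1² + 0² = 1 + 0 = 1

1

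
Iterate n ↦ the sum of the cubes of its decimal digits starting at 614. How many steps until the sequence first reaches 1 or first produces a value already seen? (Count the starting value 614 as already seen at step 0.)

614 → 6³ + 1³ + 4³ = 281
281 → 2³ + 8³ + 1³ = 521
521 → 5³ + 2³ + 1³ = 134
134 → 1³ + 3³ + 4³ = 92
92 → 9³ + 2³ = 737
737 → 7³ + 3³ + 7³ = 713
713 → 7³ + 1³ + 3³ = 371
371 → 3³ + 7³ + 1³ = 371  — 371 repeats.
That took 8 steps.

8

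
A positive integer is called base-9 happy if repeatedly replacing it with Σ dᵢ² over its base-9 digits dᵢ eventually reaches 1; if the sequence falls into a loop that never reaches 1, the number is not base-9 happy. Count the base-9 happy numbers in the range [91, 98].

91: 91 → 3 → 9 → 1  — base-9 happy
92: 92 → 6 → 36 → 16 → 50 → 50  — not base-9 happy
93: 93 → 11 → 5 → 25 → 53 → 89 → 65 → 53  — not base-9 happy
94: 94 → 18 → 4 → 16 → 50 → 50  — not base-9 happy
95: 95 → 27 → 9 → 1  — base-9 happy
96: 96 → 38 → 20 → 8 → 64 → 50 → 50  — not base-9 happy
97: 97 → 51 → 61 → 85 → 17 → 65 → 53 → 89 → 65  — not base-9 happy
98: 98 → 66 → 58 → 52 → 74 → 68 → 74  — not base-9 happy
base-9 happy: 91, 95

2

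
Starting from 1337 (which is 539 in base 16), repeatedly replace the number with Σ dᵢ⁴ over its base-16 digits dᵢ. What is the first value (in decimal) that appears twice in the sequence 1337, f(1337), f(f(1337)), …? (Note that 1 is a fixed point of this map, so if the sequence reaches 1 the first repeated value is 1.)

22114

1337 = (5,3,9)_16 → 5⁴ + 3⁴ + 9⁴ = 7267
7267 = (1,12,6,3)_16 → 1⁴ + 12⁴ + 6⁴ + 3⁴ = 22114
22114 = (5,6,6,2)_16 → 5⁴ + 6⁴ + 6⁴ + 2⁴ = 3233
3233 = (12,10,1)_16 → 12⁴ + 10⁴ + 1⁴ = 30737
30737 = (7,8,1,1)_16 → 7⁴ + 8⁴ + 1⁴ + 1⁴ = 6499
6499 = (1,9,6,3)_16 → 1⁴ + 9⁴ + 6⁴ + 3⁴ = 7939
7939 = (1,15,0,3)_16 → 1⁴ + 15⁴ + 0⁴ + 3⁴ = 50707
50707 = (12,6,1,3)_16 → 12⁴ + 6⁴ + 1⁴ + 3⁴ = 22114  — 22114 already appeared earlier.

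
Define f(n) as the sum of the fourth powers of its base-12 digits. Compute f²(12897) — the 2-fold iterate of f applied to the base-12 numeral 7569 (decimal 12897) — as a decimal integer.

17314

12897 = (7,5,6,9)_12 → 7⁴ + 5⁴ + 6⁴ + 9⁴ = 2401 + 625 + 1296 + 6561 = 10883
10883 = (6,3,6,11)_12 → 6⁴ + 3⁴ + 6⁴ + 11⁴ = 1296 + 81 + 1296 + 14641 = 17314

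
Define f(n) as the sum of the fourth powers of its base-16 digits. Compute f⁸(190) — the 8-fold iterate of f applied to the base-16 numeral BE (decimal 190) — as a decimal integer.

190 = (11,14)_16 → 11⁴ + 14⁴ = 14641 + 38416 = 53057
53057 = (12,15,4,1)_16 → 12⁴ + 15⁴ + 4⁴ + 1⁴ = 20736 + 50625 + 256 + 1 = 71618
71618 = (1,1,7,12,2)_16 → 1⁴ + 1⁴ + 7⁴ + 12⁴ + 2⁴ = 1 + 1 + 2401 + 20736 + 16 = 23155
23155 = (5,10,7,3)_16 → 5⁴ + 10⁴ + 7⁴ + 3⁴ = 625 + 10000 + 2401 + 81 = 13107
13107 = (3,3,3,3)_16 → 3⁴ + 3⁴ + 3⁴ + 3⁴ = 81 + 81 + 81 + 81 = 324
324 = (1,4,4)_16 → 1⁴ + 4⁴ + 4⁴ = 1 + 256 + 256 = 513
513 = (2,0,1)_16 → 2⁴ + 0⁴ + 1⁴ = 16 + 0 + 1 = 17
17 = (1,1)_16 → 1⁴ + 1⁴ = 1 + 1 = 2

2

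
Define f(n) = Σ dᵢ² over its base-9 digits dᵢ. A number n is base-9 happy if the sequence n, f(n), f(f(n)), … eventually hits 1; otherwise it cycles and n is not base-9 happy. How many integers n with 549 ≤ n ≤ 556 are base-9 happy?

1

549: 549 → 85 → 17 → 65 → 53 → 89 → 65  — not base-9 happy
550: 550 → 86 → 26 → 68 → 74 → 68  — not base-9 happy
551: 551 → 89 → 65 → 53 → 89  — not base-9 happy
552: 552 → 94 → 18 → 4 → 16 → 50 → 50  — not base-9 happy
553: 553 → 101 → 9 → 1  — base-9 happy
554: 554 → 110 → 14 → 26 → 68 → 74 → 68  — not base-9 happy
555: 555 → 121 → 33 → 45 → 25 → 53 → 89 → 65 → 53  — not base-9 happy
556: 556 → 134 → 90 → 2 → 4 → 16 → 50 → 50  — not base-9 happy
base-9 happy: 553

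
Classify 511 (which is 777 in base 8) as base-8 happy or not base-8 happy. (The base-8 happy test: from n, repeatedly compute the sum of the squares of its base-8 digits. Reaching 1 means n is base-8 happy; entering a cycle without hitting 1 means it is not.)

not base-8 happy

511 = (7,7,7)_8 → 7² + 7² + 7² = 49 + 49 + 49 = 147
147 = (2,2,3)_8 → 2² + 2² + 3² = 4 + 4 + 9 = 17
17 = (2,1)_8 → 2² + 1² = 4 + 1 = 5
5 = (5)_8 → 5² = 25
25 = (3,1)_8 → 3² + 1² = 9 + 1 = 10
10 = (1,2)_8 → 1² + 2² = 1 + 4 = 5  — 5 already seen; the sequence cycles without reaching 1.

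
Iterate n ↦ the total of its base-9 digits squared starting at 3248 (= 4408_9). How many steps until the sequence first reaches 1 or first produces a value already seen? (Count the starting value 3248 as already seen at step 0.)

7

3248 = (4,4,0,8)_9 → 4² + 4² + 0² + 8² = 16 + 16 + 0 + 64 = 96
96 = (1,1,6)_9 → 1² + 1² + 6² = 1 + 1 + 36 = 38
38 = (4,2)_9 → 4² + 2² = 16 + 4 = 20
20 = (2,2)_9 → 2² + 2² = 4 + 4 = 8
8 = (8)_9 → 8² = 64
64 = (7,1)_9 → 7² + 1² = 49 + 1 = 50
50 = (5,5)_9 → 5² + 5² = 25 + 25 = 50  — 50 repeats.
That took 7 steps.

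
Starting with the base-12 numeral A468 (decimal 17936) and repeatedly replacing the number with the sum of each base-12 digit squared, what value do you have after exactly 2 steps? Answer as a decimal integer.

37

17936 = (10,4,6,8)_12 → 10² + 4² + 6² + 8² = 100 + 16 + 36 + 64 = 216
216 = (1,6,0)_12 → 1² + 6² + 0² = 1 + 36 + 0 = 37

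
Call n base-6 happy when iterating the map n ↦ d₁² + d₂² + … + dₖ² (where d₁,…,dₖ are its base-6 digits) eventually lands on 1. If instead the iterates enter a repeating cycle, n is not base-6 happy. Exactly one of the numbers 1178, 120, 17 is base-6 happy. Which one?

1178: 1178 → 49 → 6 → 1  — reaches 1 (base-6 happy)
120: 120 → 13 → 5 → 25 → 17 → 29 → 41 → 26 → 20 → 13  — repeats 13 (not base-6 happy)
17: 17 → 29 → 41 → 26 → 20 → 13 → 5 → 25 → 17  — repeats 17 (not base-6 happy)

1178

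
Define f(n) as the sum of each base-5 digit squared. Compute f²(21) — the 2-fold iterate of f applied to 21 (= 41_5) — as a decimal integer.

21 = (4,1)_5 → 4² + 1² = 17
17 = (3,2)_5 → 3² + 2² = 13

13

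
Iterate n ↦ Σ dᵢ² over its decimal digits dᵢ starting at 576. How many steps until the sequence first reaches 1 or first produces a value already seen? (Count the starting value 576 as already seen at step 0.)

576 → 5² + 7² + 6² = 25 + 49 + 36 = 110
110 → 1² + 1² + 0² = 1 + 1 + 0 = 2
2 → 2² = 4
4 → 4² = 16
16 → 1² + 6² = 1 + 36 = 37
37 → 3² + 7² = 9 + 49 = 58
58 → 5² + 8² = 25 + 64 = 89
89 → 8² + 9² = 64 + 81 = 145
145 → 1² + 4² + 5² = 1 + 16 + 25 = 42
42 → 4² + 2² = 16 + 4 = 20
20 → 2² + 0² = 4 + 0 = 4  — 4 repeats.
That took 11 steps.

11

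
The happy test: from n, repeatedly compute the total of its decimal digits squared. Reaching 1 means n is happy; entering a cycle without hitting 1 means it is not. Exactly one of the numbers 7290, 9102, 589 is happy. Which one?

9102

7290: 7290 → 134 → 26 → 40 → 16 → 37 → 58 → 89 → 145 → 42 → 20 → 4 → 16  — repeats 16 (not happy)
9102: 9102 → 86 → 100 → 1  — reaches 1 (happy)
589: 589 → 170 → 50 → 25 → 29 → 85 → 89 → 145 → 42 → 20 → 4 → 16 → 37 → 58 → 89  — repeats 89 (not happy)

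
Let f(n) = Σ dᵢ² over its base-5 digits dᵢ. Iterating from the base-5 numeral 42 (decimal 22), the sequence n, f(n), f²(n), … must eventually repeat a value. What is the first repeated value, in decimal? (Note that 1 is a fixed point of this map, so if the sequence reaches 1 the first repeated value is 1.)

16

22 = (4,2)_5 → 4² + 2² = 16 + 4 = 20
20 = (4,0)_5 → 4² + 0² = 16 + 0 = 16
16 = (3,1)_5 → 3² + 1² = 9 + 1 = 10
10 = (2,0)_5 → 2² + 0² = 4 + 0 = 4
4 = (4)_5 → 4² = 16  — 16 already appeared earlier.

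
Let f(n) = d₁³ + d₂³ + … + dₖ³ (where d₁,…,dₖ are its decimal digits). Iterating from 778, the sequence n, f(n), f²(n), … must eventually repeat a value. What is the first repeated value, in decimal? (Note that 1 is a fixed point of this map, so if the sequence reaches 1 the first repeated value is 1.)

1

778 → 1198
1198 → 1243
1243 → 100
100 → 1  — reached the fixed point 1.
1 → 1, so 1 is the first repeated value.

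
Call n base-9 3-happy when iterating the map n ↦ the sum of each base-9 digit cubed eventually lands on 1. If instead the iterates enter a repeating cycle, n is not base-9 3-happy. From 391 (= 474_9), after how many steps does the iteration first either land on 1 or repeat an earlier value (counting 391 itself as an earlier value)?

9

391 = (4,7,4)_9 → 4³ + 7³ + 4³ = 471
471 = (5,7,3)_9 → 5³ + 7³ + 3³ = 495
495 = (6,1,0)_9 → 6³ + 1³ + 0³ = 217
217 = (2,6,1)_9 → 2³ + 6³ + 1³ = 225
225 = (2,7,0)_9 → 2³ + 7³ + 0³ = 351
351 = (4,3,0)_9 → 4³ + 3³ + 0³ = 91
91 = (1,1,1)_9 → 1³ + 1³ + 1³ = 3
3 = (3)_9 → 3³ = 27
27 = (3,0)_9 → 3³ + 0³ = 27  — 27 repeats.
That took 9 steps.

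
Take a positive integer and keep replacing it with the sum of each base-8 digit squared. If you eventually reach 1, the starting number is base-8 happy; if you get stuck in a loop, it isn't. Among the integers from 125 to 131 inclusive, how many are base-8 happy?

125: 125 → 75 → 11 → 10 → 5 → 25 → 10  — not base-8 happy
126: 126 → 86 → 41 → 26 → 13 → 26  — not base-8 happy
127: 127 → 99 → 26 → 13 → 26  — not base-8 happy
128: 128 → 4 → 16 → 4  — not base-8 happy
129: 129 → 5 → 25 → 10 → 5  — not base-8 happy
130: 130 → 8 → 1  — base-8 happy
131: 131 → 13 → 26 → 13  — not base-8 happy
base-8 happy: 130

1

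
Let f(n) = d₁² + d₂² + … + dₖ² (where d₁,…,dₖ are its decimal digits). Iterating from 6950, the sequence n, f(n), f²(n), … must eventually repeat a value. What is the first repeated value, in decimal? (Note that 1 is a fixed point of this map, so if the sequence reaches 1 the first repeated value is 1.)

89

6950 → 142
142 → 21
21 → 5
5 → 25
25 → 29
29 → 85
85 → 89
89 → 145
145 → 42
42 → 20
20 → 4
4 → 16
16 → 37
37 → 58
58 → 89  — 89 already appeared earlier.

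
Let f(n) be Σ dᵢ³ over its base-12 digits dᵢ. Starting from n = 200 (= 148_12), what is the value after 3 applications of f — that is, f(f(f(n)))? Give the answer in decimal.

200 = (1,4,8)_12 → 1³ + 4³ + 8³ = 577
577 = (4,0,1)_12 → 4³ + 0³ + 1³ = 65
65 = (5,5)_12 → 5³ + 5³ = 250

250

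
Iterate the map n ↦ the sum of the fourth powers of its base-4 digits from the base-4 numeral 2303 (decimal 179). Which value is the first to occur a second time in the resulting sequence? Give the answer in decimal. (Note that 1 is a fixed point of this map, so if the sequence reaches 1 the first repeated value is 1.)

83

179 = (2,3,0,3)_4 → 2⁴ + 3⁴ + 0⁴ + 3⁴ = 16 + 81 + 0 + 81 = 178
178 = (2,3,0,2)_4 → 2⁴ + 3⁴ + 0⁴ + 2⁴ = 16 + 81 + 0 + 16 = 113
113 = (1,3,0,1)_4 → 1⁴ + 3⁴ + 0⁴ + 1⁴ = 1 + 81 + 0 + 1 = 83
83 = (1,1,0,3)_4 → 1⁴ + 1⁴ + 0⁴ + 3⁴ = 1 + 1 + 0 + 81 = 83  — 83 already appeared earlier.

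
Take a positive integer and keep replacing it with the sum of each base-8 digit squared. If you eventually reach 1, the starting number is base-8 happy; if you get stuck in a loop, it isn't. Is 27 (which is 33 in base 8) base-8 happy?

base-8 happy

27 = (3,3)_8 → 3² + 3² = 9 + 9 = 18
18 = (2,2)_8 → 2² + 2² = 4 + 4 = 8
8 = (1,0)_8 → 1² + 0² = 1 + 0 = 1  — reached 1.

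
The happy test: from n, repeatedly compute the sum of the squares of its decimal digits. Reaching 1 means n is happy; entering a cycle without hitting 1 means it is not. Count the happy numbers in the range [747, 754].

747: 747 → 114 → 18 → 65 → 61 → 37 → 58 → 89 → 145 → 42 → 20 → 4 → 16 → 37  (repeats 37)
748: 748 → 129 → 86 → 100 → 1  (reaches 1)
749: 749 → 146 → 53 → 34 → 25 → 29 → 85 → 89 → 145 → 42 → 20 → 4 → 16 → 37 → 58 → 89  (repeats 89)
750: 750 → 74 → 65 → 61 → 37 → 58 → 89 → 145 → 42 → 20 → 4 → 16 → 37  (repeats 37)
751: 751 → 75 → 74 → 65 → 61 → 37 → 58 → 89 → 145 → 42 → 20 → 4 → 16 → 37  (repeats 37)
752: 752 → 78 → 113 → 11 → 2 → 4 → 16 → 37 → 58 → 89 → 145 → 42 → 20 → 4  (repeats 4)
753: 753 → 83 → 73 → 58 → 89 → 145 → 42 → 20 → 4 → 16 → 37 → 58  (repeats 58)
754: 754 → 90 → 81 → 65 → 61 → 37 → 58 → 89 → 145 → 42 → 20 → 4 → 16 → 37  (repeats 37)
happy: 748

1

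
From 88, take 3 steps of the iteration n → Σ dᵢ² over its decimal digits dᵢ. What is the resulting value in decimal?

117

88 → 8² + 8² = 64 + 64 = 128
128 → 1² + 2² + 8² = 1 + 4 + 64 = 69
69 → 6² + 9² = 36 + 81 = 117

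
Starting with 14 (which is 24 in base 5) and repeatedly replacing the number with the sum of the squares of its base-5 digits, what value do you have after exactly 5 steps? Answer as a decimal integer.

16

14 = (2,4)_5 → 2² + 4² = 4 + 16 = 20
20 = (4,0)_5 → 4² + 0² = 16 + 0 = 16
16 = (3,1)_5 → 3² + 1² = 9 + 1 = 10
10 = (2,0)_5 → 2² + 0² = 4 + 0 = 4
4 = (4)_5 → 4² = 16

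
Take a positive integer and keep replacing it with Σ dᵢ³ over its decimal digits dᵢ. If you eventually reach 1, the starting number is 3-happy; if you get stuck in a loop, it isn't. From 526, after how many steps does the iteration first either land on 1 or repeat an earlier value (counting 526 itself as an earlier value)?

526 → 5³ + 2³ + 6³ = 349
349 → 3³ + 4³ + 9³ = 820
820 → 8³ + 2³ + 0³ = 520
520 → 5³ + 2³ + 0³ = 133
133 → 1³ + 3³ + 3³ = 55
55 → 5³ + 5³ = 250
250 → 2³ + 5³ + 0³ = 133  — 133 repeats.
That took 7 steps.

7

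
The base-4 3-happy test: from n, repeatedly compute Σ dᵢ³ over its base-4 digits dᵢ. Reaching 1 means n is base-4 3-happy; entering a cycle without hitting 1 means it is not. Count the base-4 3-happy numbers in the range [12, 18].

1

12: 12 → 27 → 36 → 9 → 9  (repeats 9)
13: 13 → 28 → 28  (repeats 28)
14: 14 → 35 → 35  (repeats 35)
15: 15 → 54 → 36 → 9 → 9  (repeats 9)
16: 16 → 1  (reaches 1)
17: 17 → 2 → 8 → 8  (repeats 8)
18: 18 → 9 → 9  (repeats 9)
base-4 3-happy: 16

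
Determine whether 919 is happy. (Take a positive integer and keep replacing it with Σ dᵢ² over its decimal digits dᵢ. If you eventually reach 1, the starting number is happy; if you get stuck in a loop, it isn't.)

not happy

919 → 9² + 1² + 9² = 81 + 1 + 81 = 163
163 → 1² + 6² + 3² = 1 + 36 + 9 = 46
46 → 4² + 6² = 16 + 36 = 52
52 → 5² + 2² = 25 + 4 = 29
29 → 2² + 9² = 4 + 81 = 85
85 → 8² + 5² = 64 + 25 = 89
89 → 8² + 9² = 64 + 81 = 145
145 → 1² + 4² + 5² = 1 + 16 + 25 = 42
42 → 4² + 2² = 16 + 4 = 20
20 → 2² + 0² = 4 + 0 = 4
4 → 4² = 16
16 → 1² + 6² = 1 + 36 = 37
37 → 3² + 7² = 9 + 49 = 58
58 → 5² + 8² = 25 + 64 = 89  — 89 already seen; the sequence cycles without reaching 1.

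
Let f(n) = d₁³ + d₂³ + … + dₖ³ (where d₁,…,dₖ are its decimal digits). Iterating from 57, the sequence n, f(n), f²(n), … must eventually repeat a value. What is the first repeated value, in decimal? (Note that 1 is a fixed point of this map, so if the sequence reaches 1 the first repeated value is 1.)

57 → 5³ + 7³ = 125 + 343 = 468
468 → 4³ + 6³ + 8³ = 64 + 216 + 512 = 792
792 → 7³ + 9³ + 2³ = 343 + 729 + 8 = 1080
1080 → 1³ + 0³ + 8³ + 0³ = 1 + 0 + 512 + 0 = 513
513 → 5³ + 1³ + 3³ = 125 + 1 + 27 = 153
153 → 1³ + 5³ + 3³ = 1 + 125 + 27 = 153  — 153 already appeared earlier.

153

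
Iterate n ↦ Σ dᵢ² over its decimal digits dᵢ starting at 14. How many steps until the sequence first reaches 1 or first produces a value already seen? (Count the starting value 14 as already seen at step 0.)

14

14 → 1² + 4² = 17
17 → 1² + 7² = 50
50 → 5² + 0² = 25
25 → 2² + 5² = 29
29 → 2² + 9² = 85
85 → 8² + 5² = 89
89 → 8² + 9² = 145
145 → 1² + 4² + 5² = 42
42 → 4² + 2² = 20
20 → 2² + 0² = 4
4 → 4² = 16
16 → 1² + 6² = 37
37 → 3² + 7² = 58
58 → 5² + 8² = 89  — 89 repeats.
That took 14 steps.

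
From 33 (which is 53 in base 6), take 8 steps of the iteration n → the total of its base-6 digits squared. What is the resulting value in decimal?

17

33 = (5,3)_6 → 34
34 = (5,4)_6 → 41
41 = (1,0,5)_6 → 26
26 = (4,2)_6 → 20
20 = (3,2)_6 → 13
13 = (2,1)_6 → 5
5 = (5)_6 → 25
25 = (4,1)_6 → 17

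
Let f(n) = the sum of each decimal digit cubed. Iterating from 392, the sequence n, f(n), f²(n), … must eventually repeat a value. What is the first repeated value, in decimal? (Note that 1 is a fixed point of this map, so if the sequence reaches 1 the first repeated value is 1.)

371

392 → 3³ + 9³ + 2³ = 27 + 729 + 8 = 764
764 → 7³ + 6³ + 4³ = 343 + 216 + 64 = 623
623 → 6³ + 2³ + 3³ = 216 + 8 + 27 = 251
251 → 2³ + 5³ + 1³ = 8 + 125 + 1 = 134
134 → 1³ + 3³ + 4³ = 1 + 27 + 64 = 92
92 → 9³ + 2³ = 729 + 8 = 737
737 → 7³ + 3³ + 7³ = 343 + 27 + 343 = 713
713 → 7³ + 1³ + 3³ = 343 + 1 + 27 = 371
371 → 3³ + 7³ + 1³ = 27 + 343 + 1 = 371  — 371 already appeared earlier.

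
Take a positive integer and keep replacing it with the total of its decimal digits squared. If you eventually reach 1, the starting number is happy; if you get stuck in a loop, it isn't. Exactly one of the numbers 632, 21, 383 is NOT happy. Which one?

21

632: 632 → 49 → 97 → 130 → 10 → 1  — reaches 1 (happy)
21: 21 → 5 → 25 → 29 → 85 → 89 → 145 → 42 → 20 → 4 → 16 → 37 → 58 → 89  — repeats 89 (not happy)
383: 383 → 82 → 68 → 100 → 1  — reaches 1 (happy)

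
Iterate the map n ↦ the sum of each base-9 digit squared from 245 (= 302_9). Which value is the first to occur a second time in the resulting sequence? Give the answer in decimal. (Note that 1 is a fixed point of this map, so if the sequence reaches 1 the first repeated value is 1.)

65

245 = (3,0,2)_9 → 3² + 0² + 2² = 13
13 = (1,4)_9 → 1² + 4² = 17
17 = (1,8)_9 → 1² + 8² = 65
65 = (7,2)_9 → 7² + 2² = 53
53 = (5,8)_9 → 5² + 8² = 89
89 = (1,0,8)_9 → 1² + 0² + 8² = 65  — 65 already appeared earlier.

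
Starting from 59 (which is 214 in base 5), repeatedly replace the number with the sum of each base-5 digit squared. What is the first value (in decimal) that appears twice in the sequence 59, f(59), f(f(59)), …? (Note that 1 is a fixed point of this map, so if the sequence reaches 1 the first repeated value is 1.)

59 = (2,1,4)_5 → 2² + 1² + 4² = 21
21 = (4,1)_5 → 4² + 1² = 17
17 = (3,2)_5 → 3² + 2² = 13
13 = (2,3)_5 → 2² + 3² = 13  — 13 already appeared earlier.

13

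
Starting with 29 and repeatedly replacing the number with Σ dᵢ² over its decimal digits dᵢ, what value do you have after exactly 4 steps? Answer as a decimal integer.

29 → 2² + 9² = 4 + 81 = 85
85 → 8² + 5² = 64 + 25 = 89
89 → 8² + 9² = 64 + 81 = 145
145 → 1² + 4² + 5² = 1 + 16 + 25 = 42

42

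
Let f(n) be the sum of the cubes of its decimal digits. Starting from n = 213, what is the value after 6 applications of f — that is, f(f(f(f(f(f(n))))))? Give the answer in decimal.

213 → 2³ + 1³ + 3³ = 8 + 1 + 27 = 36
36 → 3³ + 6³ = 27 + 216 = 243
243 → 2³ + 4³ + 3³ = 8 + 64 + 27 = 99
99 → 9³ + 9³ = 729 + 729 = 1458
1458 → 1³ + 4³ + 5³ + 8³ = 1 + 64 + 125 + 512 = 702
702 → 7³ + 0³ + 2³ = 343 + 0 + 8 = 351

351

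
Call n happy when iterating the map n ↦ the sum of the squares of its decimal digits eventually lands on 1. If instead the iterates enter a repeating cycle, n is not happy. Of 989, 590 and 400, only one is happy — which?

989

989: 989 → 226 → 44 → 32 → 13 → 10 → 1  — reaches 1 (happy)
590: 590 → 106 → 37 → 58 → 89 → 145 → 42 → 20 → 4 → 16 → 37  — repeats 37 (not happy)
400: 400 → 16 → 37 → 58 → 89 → 145 → 42 → 20 → 4 → 16  — repeats 16 (not happy)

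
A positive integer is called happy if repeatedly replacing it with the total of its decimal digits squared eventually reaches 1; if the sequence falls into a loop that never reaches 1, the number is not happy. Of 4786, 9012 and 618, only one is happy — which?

9012

4786: 4786 → 165 → 62 → 40 → 16 → 37 → 58 → 89 → 145 → 42 → 20 → 4 → 16  — repeats 16 (not happy)
9012: 9012 → 86 → 100 → 1  — reaches 1 (happy)
618: 618 → 101 → 2 → 4 → 16 → 37 → 58 → 89 → 145 → 42 → 20 → 4  — repeats 4 (not happy)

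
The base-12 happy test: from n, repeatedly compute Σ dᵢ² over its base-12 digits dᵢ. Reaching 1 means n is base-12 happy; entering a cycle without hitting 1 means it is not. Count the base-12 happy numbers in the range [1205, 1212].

1205: 1205 → 105 → 145 → 2 → 4 → 16 → 17 → 26 → 8 → 64 → 41 → 34 → 104 → 128 → 164 → 66 → 61 → 26  — not base-12 happy
1206: 1206 → 116 → 145 → 2 → 4 → 16 → 17 → 26 → 8 → 64 → 41 → 34 → 104 → 128 → 164 → 66 → 61 → 26  — not base-12 happy
1207: 1207 → 129 → 181 → 11 → 121 → 101 → 89 → 74 → 40 → 25 → 5 → 25  — not base-12 happy
1208: 1208 → 144 → 1  — base-12 happy
1209: 1209 → 161 → 27 → 13 → 2 → 4 → 16 → 17 → 26 → 8 → 64 → 41 → 34 → 104 → 128 → 164 → 66 → 61 → 26  — not base-12 happy
1210: 1210 → 180 → 10 → 100 → 80 → 100  — not base-12 happy
1211: 1211 → 201 → 98 → 68 → 89 → 74 → 40 → 25 → 5 → 25  — not base-12 happy
1212: 1212 → 89 → 74 → 40 → 25 → 5 → 25  — not base-12 happy
base-12 happy: 1208

1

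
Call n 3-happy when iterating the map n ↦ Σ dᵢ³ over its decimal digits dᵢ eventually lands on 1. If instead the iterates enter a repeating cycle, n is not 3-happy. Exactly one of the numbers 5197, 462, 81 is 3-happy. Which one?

5197

5197: 5197 → 1198 → 1243 → 100 → 1  — reaches 1 (3-happy)
462: 462 → 288 → 1032 → 36 → 243 → 99 → 1458 → 702 → 351 → 153 → 153  — repeats 153 (not 3-happy)
81: 81 → 513 → 153 → 153  — repeats 153 (not 3-happy)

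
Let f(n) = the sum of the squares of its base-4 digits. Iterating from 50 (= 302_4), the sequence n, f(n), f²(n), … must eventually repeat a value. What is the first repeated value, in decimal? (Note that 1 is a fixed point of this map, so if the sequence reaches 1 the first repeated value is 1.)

50 = (3,0,2)_4 → 3² + 0² + 2² = 9 + 0 + 4 = 13
13 = (3,1)_4 → 3² + 1² = 9 + 1 = 10
10 = (2,2)_4 → 2² + 2² = 4 + 4 = 8
8 = (2,0)_4 → 2² + 0² = 4 + 0 = 4
4 = (1,0)_4 → 1² + 0² = 1 + 0 = 1  — reached the fixed point 1.
1 → 1, so 1 is the first repeated value.

1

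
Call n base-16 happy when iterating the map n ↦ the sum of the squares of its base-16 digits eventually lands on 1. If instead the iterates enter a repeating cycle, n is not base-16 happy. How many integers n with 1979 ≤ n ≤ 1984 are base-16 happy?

2

1979: 1979 → 291 → 14 → 196 → 160 → 100 → 52 → 25 → 82 → 29 → 170 → 200 → 208 → 169 → 181 → 146 → 85 → 50 → 13 → 169  — not base-16 happy
1980: 1980 → 314 → 110 → 232 → 260 → 17 → 2 → 4 → 16 → 1  — base-16 happy
1981: 1981 → 339 → 35 → 13 → 169 → 181 → 146 → 85 → 50 → 13  — not base-16 happy
1982: 1982 → 366 → 233 → 277 → 27 → 122 → 149 → 106 → 136 → 128 → 64 → 16 → 1  — base-16 happy
1983: 1983 → 395 → 186 → 221 → 338 → 30 → 197 → 169 → 181 → 146 → 85 → 50 → 13 → 169  — not base-16 happy
1984: 1984 → 193 → 145 → 82 → 29 → 170 → 200 → 208 → 169 → 181 → 146 → 85 → 50 → 13 → 169  — not base-16 happy
base-16 happy: 1980, 1982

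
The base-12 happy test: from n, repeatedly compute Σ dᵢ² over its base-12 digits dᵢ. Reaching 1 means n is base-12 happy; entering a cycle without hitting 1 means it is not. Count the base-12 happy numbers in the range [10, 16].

1

10: 10 → 100 → 80 → 100  (repeats 100)
11: 11 → 121 → 101 → 89 → 74 → 40 → 25 → 5 → 25  (repeats 25)
12: 12 → 1  (reaches 1)
13: 13 → 2 → 4 → 16 → 17 → 26 → 8 → 64 → 41 → 34 → 104 → 128 → 164 → 66 → 61 → 26  (repeats 26)
14: 14 → 5 → 25 → 5  (repeats 5)
15: 15 → 10 → 100 → 80 → 100  (repeats 100)
16: 16 → 17 → 26 → 8 → 64 → 41 → 34 → 104 → 128 → 164 → 66 → 61 → 26  (repeats 26)
base-12 happy: 12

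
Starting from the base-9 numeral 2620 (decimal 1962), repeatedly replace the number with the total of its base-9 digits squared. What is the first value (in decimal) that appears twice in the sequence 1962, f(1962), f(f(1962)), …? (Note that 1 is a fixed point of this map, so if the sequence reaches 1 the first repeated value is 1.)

50

1962 = (2,6,2,0)_9 → 44
44 = (4,8)_9 → 80
80 = (8,8)_9 → 128
128 = (1,5,2)_9 → 30
30 = (3,3)_9 → 18
18 = (2,0)_9 → 4
4 = (4)_9 → 16
16 = (1,7)_9 → 50
50 = (5,5)_9 → 50  — 50 already appeared earlier.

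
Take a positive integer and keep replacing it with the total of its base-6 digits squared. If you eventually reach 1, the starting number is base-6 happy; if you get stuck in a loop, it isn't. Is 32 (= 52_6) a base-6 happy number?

not base-6 happy

32 = (5,2)_6 → 5² + 2² = 25 + 4 = 29
29 = (4,5)_6 → 4² + 5² = 16 + 25 = 41
41 = (1,0,5)_6 → 1² + 0² + 5² = 1 + 0 + 25 = 26
26 = (4,2)_6 → 4² + 2² = 16 + 4 = 20
20 = (3,2)_6 → 3² + 2² = 9 + 4 = 13
13 = (2,1)_6 → 2² + 1² = 4 + 1 = 5
5 = (5)_6 → 5² = 25
25 = (4,1)_6 → 4² + 1² = 16 + 1 = 17
17 = (2,5)_6 → 2² + 5² = 4 + 25 = 29  — 29 already seen; the sequence cycles without reaching 1.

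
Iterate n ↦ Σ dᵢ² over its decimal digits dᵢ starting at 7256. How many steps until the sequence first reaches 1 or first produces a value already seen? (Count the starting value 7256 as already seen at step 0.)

7256 → 114
114 → 18
18 → 65
65 → 61
61 → 37
37 → 58
58 → 89
89 → 145
145 → 42
42 → 20
20 → 4
4 → 16
16 → 37  — 37 repeats.
That took 13 steps.

13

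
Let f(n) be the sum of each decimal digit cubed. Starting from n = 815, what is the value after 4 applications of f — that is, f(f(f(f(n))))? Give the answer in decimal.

815 → 8³ + 1³ + 5³ = 638
638 → 6³ + 3³ + 8³ = 755
755 → 7³ + 5³ + 5³ = 593
593 → 5³ + 9³ + 3³ = 881

881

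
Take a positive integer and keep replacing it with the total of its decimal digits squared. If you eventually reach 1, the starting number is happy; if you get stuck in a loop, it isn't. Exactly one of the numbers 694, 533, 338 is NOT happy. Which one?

694: 694 → 133 → 19 → 82 → 68 → 100 → 1  — reaches 1 (happy)
533: 533 → 43 → 25 → 29 → 85 → 89 → 145 → 42 → 20 → 4 → 16 → 37 → 58 → 89  — repeats 89 (not happy)
338: 338 → 82 → 68 → 100 → 1  — reaches 1 (happy)

533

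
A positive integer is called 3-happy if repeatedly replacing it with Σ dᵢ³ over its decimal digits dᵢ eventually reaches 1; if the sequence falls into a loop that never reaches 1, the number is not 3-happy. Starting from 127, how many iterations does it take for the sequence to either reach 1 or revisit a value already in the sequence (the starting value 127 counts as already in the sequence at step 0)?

127 → 1³ + 2³ + 7³ = 1 + 8 + 343 = 352
352 → 3³ + 5³ + 2³ = 27 + 125 + 8 = 160
160 → 1³ + 6³ + 0³ = 1 + 216 + 0 = 217
217 → 2³ + 1³ + 7³ = 8 + 1 + 343 = 352  — 352 repeats.
That took 4 steps.

4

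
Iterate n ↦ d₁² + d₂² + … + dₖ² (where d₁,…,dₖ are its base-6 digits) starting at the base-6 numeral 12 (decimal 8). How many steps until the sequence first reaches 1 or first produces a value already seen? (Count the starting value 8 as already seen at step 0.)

9

8 = (1,2)_6 → 5
5 = (5)_6 → 25
25 = (4,1)_6 → 17
17 = (2,5)_6 → 29
29 = (4,5)_6 → 41
41 = (1,0,5)_6 → 26
26 = (4,2)_6 → 20
20 = (3,2)_6 → 13
13 = (2,1)_6 → 5  — 5 repeats.
That took 9 steps.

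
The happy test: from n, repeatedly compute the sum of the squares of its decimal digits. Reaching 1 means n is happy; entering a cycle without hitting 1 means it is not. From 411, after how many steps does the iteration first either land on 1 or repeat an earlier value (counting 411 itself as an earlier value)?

12

411 → 4² + 1² + 1² = 18
18 → 1² + 8² = 65
65 → 6² + 5² = 61
61 → 6² + 1² = 37
37 → 3² + 7² = 58
58 → 5² + 8² = 89
89 → 8² + 9² = 145
145 → 1² + 4² + 5² = 42
42 → 4² + 2² = 20
20 → 2² + 0² = 4
4 → 4² = 16
16 → 1² + 6² = 37  — 37 repeats.
That took 12 steps.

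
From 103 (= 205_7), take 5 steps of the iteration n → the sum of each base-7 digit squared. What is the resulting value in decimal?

103 = (2,0,5)_7 → 2² + 0² + 5² = 29
29 = (4,1)_7 → 4² + 1² = 17
17 = (2,3)_7 → 2² + 3² = 13
13 = (1,6)_7 → 1² + 6² = 37
37 = (5,2)_7 → 5² + 2² = 29

29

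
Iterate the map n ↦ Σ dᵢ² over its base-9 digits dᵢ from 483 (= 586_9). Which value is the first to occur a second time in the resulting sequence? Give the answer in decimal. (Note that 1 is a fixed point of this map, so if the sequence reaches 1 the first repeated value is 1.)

1

483 = (5,8,6)_9 → 5² + 8² + 6² = 25 + 64 + 36 = 125
125 = (1,4,8)_9 → 1² + 4² + 8² = 1 + 16 + 64 = 81
81 = (1,0,0)_9 → 1² + 0² + 0² = 1 + 0 + 0 = 1  — reached the fixed point 1.
1 → 1, so 1 is the first repeated value.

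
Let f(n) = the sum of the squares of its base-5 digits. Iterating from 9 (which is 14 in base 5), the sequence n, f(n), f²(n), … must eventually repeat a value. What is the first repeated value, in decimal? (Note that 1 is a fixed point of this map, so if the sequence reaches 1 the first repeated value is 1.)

9 = (1,4)_5 → 1² + 4² = 1 + 16 = 17
17 = (3,2)_5 → 3² + 2² = 9 + 4 = 13
13 = (2,3)_5 → 2² + 3² = 4 + 9 = 13  — 13 already appeared earlier.

13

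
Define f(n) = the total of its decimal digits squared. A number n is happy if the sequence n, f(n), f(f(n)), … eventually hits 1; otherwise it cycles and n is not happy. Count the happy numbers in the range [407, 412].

407: 407 → 65 → 61 → 37 → 58 → 89 → 145 → 42 → 20 → 4 → 16 → 37  — not happy
408: 408 → 80 → 64 → 52 → 29 → 85 → 89 → 145 → 42 → 20 → 4 → 16 → 37 → 58 → 89  — not happy
409: 409 → 97 → 130 → 10 → 1  — happy
410: 410 → 17 → 50 → 25 → 29 → 85 → 89 → 145 → 42 → 20 → 4 → 16 → 37 → 58 → 89  — not happy
411: 411 → 18 → 65 → 61 → 37 → 58 → 89 → 145 → 42 → 20 → 4 → 16 → 37  — not happy
412: 412 → 21 → 5 → 25 → 29 → 85 → 89 → 145 → 42 → 20 → 4 → 16 → 37 → 58 → 89  — not happy
happy: 409

1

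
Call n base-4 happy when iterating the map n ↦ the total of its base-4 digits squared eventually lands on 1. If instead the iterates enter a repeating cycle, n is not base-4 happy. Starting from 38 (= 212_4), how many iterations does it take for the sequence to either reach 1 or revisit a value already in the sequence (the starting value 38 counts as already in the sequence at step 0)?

5

38 = (2,1,2)_4 → 2² + 1² + 2² = 4 + 1 + 4 = 9
9 = (2,1)_4 → 2² + 1² = 4 + 1 = 5
5 = (1,1)_4 → 1² + 1² = 1 + 1 = 2
2 = (2)_4 → 2² = 4
4 = (1,0)_4 → 1² + 0² = 1 + 0 = 1  — reached 1.
That took 5 steps.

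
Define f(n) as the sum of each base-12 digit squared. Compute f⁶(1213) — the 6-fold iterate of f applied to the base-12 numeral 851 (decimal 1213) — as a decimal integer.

50

1213 = (8,5,1)_12 → 8² + 5² + 1² = 64 + 25 + 1 = 90
90 = (7,6)_12 → 7² + 6² = 49 + 36 = 85
85 = (7,1)_12 → 7² + 1² = 49 + 1 = 50
50 = (4,2)_12 → 4² + 2² = 16 + 4 = 20
20 = (1,8)_12 → 1² + 8² = 1 + 64 = 65
65 = (5,5)_12 → 5² + 5² = 25 + 25 = 50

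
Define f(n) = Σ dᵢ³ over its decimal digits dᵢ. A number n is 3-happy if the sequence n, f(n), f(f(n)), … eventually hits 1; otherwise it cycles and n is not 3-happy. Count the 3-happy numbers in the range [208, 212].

208: 208 → 520 → 133 → 55 → 250 → 133  (repeats 133)
209: 209 → 737 → 713 → 371 → 371  (repeats 371)
210: 210 → 9 → 729 → 1080 → 513 → 153 → 153  (repeats 153)
211: 211 → 10 → 1  (reaches 1)
212: 212 → 17 → 344 → 155 → 251 → 134 → 92 → 737 → 713 → 371 → 371  (repeats 371)
3-happy: 211

1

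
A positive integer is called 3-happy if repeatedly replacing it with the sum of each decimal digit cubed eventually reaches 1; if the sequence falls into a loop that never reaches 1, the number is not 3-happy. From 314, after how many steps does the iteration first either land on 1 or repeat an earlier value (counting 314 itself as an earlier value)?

314 → 3³ + 1³ + 4³ = 27 + 1 + 64 = 92
92 → 9³ + 2³ = 729 + 8 = 737
737 → 7³ + 3³ + 7³ = 343 + 27 + 343 = 713
713 → 7³ + 1³ + 3³ = 343 + 1 + 27 = 371
371 → 3³ + 7³ + 1³ = 27 + 343 + 1 = 371  — 371 repeats.
That took 5 steps.

5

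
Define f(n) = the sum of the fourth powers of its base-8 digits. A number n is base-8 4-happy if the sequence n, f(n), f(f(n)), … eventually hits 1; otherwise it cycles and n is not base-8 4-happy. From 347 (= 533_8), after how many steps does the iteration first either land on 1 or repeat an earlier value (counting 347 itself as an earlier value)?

10

347 = (5,3,3)_8 → 5⁴ + 3⁴ + 3⁴ = 787
787 = (1,4,2,3)_8 → 1⁴ + 4⁴ + 2⁴ + 3⁴ = 354
354 = (5,4,2)_8 → 5⁴ + 4⁴ + 2⁴ = 897
897 = (1,6,0,1)_8 → 1⁴ + 6⁴ + 0⁴ + 1⁴ = 1298
1298 = (2,4,2,2)_8 → 2⁴ + 4⁴ + 2⁴ + 2⁴ = 304
304 = (4,6,0)_8 → 4⁴ + 6⁴ + 0⁴ = 1552
1552 = (3,0,2,0)_8 → 3⁴ + 0⁴ + 2⁴ + 0⁴ = 97
97 = (1,4,1)_8 → 1⁴ + 4⁴ + 1⁴ = 258
258 = (4,0,2)_8 → 4⁴ + 0⁴ + 2⁴ = 272
272 = (4,2,0)_8 → 4⁴ + 2⁴ + 0⁴ = 272  — 272 repeats.
That took 10 steps.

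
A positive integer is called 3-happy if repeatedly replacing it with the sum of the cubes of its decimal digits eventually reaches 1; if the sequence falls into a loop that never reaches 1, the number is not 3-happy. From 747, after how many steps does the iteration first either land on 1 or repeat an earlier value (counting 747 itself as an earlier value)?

747 → 7³ + 4³ + 7³ = 343 + 64 + 343 = 750
750 → 7³ + 5³ + 0³ = 343 + 125 + 0 = 468
468 → 4³ + 6³ + 8³ = 64 + 216 + 512 = 792
792 → 7³ + 9³ + 2³ = 343 + 729 + 8 = 1080
1080 → 1³ + 0³ + 8³ + 0³ = 1 + 0 + 512 + 0 = 513
513 → 5³ + 1³ + 3³ = 125 + 1 + 27 = 153
153 → 1³ + 5³ + 3³ = 1 + 125 + 27 = 153  — 153 repeats.
That took 7 steps.

7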